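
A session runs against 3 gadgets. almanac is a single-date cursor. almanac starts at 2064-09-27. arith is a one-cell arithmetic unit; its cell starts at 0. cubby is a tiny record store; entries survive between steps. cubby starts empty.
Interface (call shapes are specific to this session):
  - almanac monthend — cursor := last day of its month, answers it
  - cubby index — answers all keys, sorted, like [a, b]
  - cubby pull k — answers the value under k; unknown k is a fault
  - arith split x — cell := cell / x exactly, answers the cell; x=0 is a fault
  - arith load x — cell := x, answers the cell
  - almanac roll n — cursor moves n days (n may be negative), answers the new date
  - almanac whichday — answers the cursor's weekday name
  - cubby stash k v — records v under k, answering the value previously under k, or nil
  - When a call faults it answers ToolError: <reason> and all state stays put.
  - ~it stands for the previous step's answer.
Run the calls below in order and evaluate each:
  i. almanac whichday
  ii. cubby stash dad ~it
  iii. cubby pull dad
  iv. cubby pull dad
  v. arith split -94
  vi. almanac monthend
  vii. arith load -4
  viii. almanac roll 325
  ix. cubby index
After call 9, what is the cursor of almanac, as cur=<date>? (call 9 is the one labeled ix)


Answer: cur=2065-08-21

Derivation:
Using almanac whichday(), giving Saturday.
I use cubby stash on k=dad, v=~it, — result: nil.
I call cubby pull on k=dad, giving Saturday.
Using cubby pull on k=dad, — result: Saturday.
Invoking arith split on x=-94, giving 0.
I invoke almanac monthend, yielding 2064-09-30.
I call arith load on x=-4, and get -4.
I call almanac roll on n=325, yielding 2065-08-21.
I use cubby index(): [dad].


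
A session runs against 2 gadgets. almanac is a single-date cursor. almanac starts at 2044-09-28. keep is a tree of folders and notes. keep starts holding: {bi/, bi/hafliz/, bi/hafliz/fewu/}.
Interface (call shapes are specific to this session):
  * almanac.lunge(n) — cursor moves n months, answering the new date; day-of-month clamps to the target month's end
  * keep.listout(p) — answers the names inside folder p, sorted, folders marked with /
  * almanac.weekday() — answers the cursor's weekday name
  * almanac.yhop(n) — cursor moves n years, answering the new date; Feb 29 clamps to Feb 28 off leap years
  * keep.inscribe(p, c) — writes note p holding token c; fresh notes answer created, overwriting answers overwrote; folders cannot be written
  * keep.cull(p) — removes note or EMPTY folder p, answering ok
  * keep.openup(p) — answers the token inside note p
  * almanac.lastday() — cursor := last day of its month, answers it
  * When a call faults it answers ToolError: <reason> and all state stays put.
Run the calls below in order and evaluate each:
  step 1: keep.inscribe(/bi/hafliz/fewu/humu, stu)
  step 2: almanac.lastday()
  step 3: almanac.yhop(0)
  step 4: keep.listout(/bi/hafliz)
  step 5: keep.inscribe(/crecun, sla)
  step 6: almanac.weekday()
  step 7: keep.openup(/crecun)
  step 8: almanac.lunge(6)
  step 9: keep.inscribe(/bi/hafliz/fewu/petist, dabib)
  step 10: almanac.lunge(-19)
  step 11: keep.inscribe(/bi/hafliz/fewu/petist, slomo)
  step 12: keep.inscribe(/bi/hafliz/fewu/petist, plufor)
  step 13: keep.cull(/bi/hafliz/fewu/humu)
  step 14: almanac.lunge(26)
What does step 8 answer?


Answer: 2045-03-30

Derivation:
Do: keep.inscribe[p→/bi/hafliz/fewu/humu; c→stu]
See: created
Do: almanac.lastday[]
See: 2044-09-30
Do: almanac.yhop[n→0]
See: 2044-09-30
Do: keep.listout[p→/bi/hafliz]
See: [fewu/]
Do: keep.inscribe[p→/crecun; c→sla]
See: created
Do: almanac.weekday[]
See: Friday
Do: keep.openup[p→/crecun]
See: sla
Do: almanac.lunge[n→6]
See: 2045-03-30
Do: keep.inscribe[p→/bi/hafliz/fewu/petist; c→dabib]
See: created
Do: almanac.lunge[n→-19]
See: 2043-08-30
Do: keep.inscribe[p→/bi/hafliz/fewu/petist; c→slomo]
See: overwrote
Do: keep.inscribe[p→/bi/hafliz/fewu/petist; c→plufor]
See: overwrote
Do: keep.cull[p→/bi/hafliz/fewu/humu]
See: ok
Do: almanac.lunge[n→26]
See: 2045-10-30


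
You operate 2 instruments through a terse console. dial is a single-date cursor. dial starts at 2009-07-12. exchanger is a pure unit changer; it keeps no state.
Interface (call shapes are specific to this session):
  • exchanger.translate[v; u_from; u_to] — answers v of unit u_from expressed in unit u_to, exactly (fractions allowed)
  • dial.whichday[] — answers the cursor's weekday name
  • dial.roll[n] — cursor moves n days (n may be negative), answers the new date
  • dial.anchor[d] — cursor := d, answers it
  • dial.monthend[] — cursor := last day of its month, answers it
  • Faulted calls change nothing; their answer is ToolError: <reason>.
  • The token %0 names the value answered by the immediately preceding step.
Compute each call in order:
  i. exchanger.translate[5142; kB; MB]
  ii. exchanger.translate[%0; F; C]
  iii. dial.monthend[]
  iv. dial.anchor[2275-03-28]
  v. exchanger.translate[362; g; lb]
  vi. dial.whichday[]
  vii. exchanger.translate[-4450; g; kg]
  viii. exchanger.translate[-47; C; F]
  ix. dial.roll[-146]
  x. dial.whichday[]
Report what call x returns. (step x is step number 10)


Answer: Monday

Derivation:
% exchanger.translate(v→5142, u_from→kB, u_to→MB) == 2571/500
% exchanger.translate(v→%0, u_from→F, u_to→C) == -13429/900
% dial.monthend() == 2009-07-31
% dial.anchor(d→2275-03-28) == 2275-03-28
% exchanger.translate(v→362, u_from→g, u_to→lb) == 36200000/45359237
% dial.whichday() == Sunday
% exchanger.translate(v→-4450, u_from→g, u_to→kg) == -89/20
% exchanger.translate(v→-47, u_from→C, u_to→F) == -263/5
% dial.roll(n→-146) == 2274-11-02
% dial.whichday() == Monday


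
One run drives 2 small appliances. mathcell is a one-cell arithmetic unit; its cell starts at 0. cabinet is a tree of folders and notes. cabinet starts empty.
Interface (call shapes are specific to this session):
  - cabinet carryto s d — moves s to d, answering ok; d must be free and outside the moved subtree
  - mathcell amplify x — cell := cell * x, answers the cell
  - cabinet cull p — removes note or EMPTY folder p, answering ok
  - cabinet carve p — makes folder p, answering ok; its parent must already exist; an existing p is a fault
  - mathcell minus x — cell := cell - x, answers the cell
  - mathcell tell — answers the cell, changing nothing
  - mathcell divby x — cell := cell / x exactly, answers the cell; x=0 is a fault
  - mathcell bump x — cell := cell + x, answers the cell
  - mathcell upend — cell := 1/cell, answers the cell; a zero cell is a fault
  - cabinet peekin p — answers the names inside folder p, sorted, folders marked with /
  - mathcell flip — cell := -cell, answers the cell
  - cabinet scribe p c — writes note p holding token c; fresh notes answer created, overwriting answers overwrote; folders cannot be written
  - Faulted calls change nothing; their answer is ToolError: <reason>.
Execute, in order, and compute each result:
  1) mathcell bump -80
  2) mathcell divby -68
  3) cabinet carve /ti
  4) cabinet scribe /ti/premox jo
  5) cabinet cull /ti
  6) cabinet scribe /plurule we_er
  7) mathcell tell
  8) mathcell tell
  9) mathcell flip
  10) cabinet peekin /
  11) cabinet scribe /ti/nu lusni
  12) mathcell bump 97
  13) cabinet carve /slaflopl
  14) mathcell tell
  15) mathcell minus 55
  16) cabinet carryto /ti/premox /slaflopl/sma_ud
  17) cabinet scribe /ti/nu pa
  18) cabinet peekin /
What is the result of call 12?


I use mathcell bump(x: -80), and get -80.
Invoking mathcell divby(x: -68), which returns 20/17.
Calling cabinet carve(p: /ti), which returns ok.
I run cabinet scribe(p: /ti/premox, c: jo), and see created.
Now I run cabinet cull(p: /ti), which returns ToolError: not empty.
Using cabinet scribe(p: /plurule, c: we_er), which returns created.
I try mathcell tell, → 20/17.
Now I run mathcell tell, → 20/17.
Then mathcell flip(), yielding -20/17.
Next I call cabinet peekin(p: /), → [plurule, ti/].
I call cabinet scribe(p: /ti/nu, c: lusni), → created.
I invoke mathcell bump(x: 97), giving 1629/17.
Using cabinet carve(p: /slaflopl), and get ok.
Then mathcell tell(), yielding 1629/17.
Next I call mathcell minus(x: 55), giving 694/17.
I use cabinet carryto(s: /ti/premox, d: /slaflopl/sma_ud), and get ok.
Invoking cabinet scribe(p: /ti/nu, c: pa), yielding overwrote.
I try cabinet peekin(p: /), → [plurule, slaflopl/, ti/].

Answer: 1629/17


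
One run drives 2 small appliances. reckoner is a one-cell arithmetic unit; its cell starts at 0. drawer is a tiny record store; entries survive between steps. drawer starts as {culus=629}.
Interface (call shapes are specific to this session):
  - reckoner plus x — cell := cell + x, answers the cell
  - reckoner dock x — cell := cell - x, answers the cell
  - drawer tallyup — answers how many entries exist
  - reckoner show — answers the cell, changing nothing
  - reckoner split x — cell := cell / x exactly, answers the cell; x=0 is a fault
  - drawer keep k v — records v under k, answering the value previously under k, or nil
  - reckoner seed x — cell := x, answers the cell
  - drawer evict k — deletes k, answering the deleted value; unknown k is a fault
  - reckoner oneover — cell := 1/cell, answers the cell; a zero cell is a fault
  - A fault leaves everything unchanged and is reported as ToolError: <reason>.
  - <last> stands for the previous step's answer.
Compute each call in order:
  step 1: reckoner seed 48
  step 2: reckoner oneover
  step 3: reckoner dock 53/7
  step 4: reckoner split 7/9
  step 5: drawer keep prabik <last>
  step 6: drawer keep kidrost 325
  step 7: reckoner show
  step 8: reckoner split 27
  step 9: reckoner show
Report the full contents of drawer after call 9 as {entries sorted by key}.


Answer: {culus=629, kidrost=325, prabik=-7611/784}

Derivation:
! 1. reckoner seed(x→48) => 48
! 2. reckoner oneover() => 1/48
! 3. reckoner dock(x→53/7) => -2537/336
! 4. reckoner split(x→7/9) => -7611/784
! 5. drawer keep(k→prabik, v→<last>) => nil
! 6. drawer keep(k→kidrost, v→325) => nil
! 7. reckoner show() => -7611/784
! 8. reckoner split(x→27) => -2537/7056
! 9. reckoner show() => -2537/7056


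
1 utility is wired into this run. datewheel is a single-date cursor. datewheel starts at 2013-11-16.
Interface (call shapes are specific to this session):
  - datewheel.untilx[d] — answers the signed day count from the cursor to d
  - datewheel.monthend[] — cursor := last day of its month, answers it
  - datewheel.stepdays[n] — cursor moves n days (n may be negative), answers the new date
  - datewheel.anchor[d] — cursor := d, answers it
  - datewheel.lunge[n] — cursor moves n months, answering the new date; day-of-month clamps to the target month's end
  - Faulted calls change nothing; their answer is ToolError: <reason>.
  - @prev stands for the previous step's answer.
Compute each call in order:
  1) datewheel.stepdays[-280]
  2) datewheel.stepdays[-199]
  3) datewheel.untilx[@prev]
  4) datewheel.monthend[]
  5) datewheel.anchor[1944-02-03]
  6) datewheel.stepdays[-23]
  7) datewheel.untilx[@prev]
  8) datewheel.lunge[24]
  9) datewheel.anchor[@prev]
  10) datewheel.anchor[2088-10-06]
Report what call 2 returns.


Act: stepdays[n=-280]
Obs: 2013-02-09
Act: stepdays[n=-199]
Obs: 2012-07-25
Act: untilx[d=@prev]
Obs: 0
Act: monthend[]
Obs: 2012-07-31
Act: anchor[d=1944-02-03]
Obs: 1944-02-03
Act: stepdays[n=-23]
Obs: 1944-01-11
Act: untilx[d=@prev]
Obs: 0
Act: lunge[n=24]
Obs: 1946-01-11
Act: anchor[d=@prev]
Obs: 1946-01-11
Act: anchor[d=2088-10-06]
Obs: 2088-10-06

Answer: 2012-07-25


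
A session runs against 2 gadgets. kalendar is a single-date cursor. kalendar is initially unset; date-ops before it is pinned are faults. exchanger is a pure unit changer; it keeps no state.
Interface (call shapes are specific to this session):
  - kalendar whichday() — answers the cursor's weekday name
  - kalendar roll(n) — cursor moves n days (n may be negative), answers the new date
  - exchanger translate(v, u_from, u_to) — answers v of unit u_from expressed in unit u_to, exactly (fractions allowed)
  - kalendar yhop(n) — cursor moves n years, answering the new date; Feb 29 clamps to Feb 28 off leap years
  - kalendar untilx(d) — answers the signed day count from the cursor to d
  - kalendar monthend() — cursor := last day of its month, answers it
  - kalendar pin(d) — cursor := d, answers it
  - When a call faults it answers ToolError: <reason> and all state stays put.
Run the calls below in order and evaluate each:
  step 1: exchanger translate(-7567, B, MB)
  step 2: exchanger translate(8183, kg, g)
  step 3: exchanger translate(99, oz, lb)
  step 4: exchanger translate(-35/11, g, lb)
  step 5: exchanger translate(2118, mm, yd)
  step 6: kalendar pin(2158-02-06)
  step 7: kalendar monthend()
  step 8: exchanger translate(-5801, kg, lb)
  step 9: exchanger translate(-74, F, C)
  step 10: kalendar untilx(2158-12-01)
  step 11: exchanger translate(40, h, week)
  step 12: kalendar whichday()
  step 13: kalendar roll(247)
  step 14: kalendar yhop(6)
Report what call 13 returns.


Answer: 2158-11-02

Derivation:
> exchanger translate v→-7567 u_from→B u_to→MB
  -7567/1000000
> exchanger translate v→8183 u_from→kg u_to→g
  8183000
> exchanger translate v→99 u_from→oz u_to→lb
  99/16
> exchanger translate v→-35/11 u_from→g u_to→lb
  -500000/71278801
> exchanger translate v→2118 u_from→mm u_to→yd
  1765/762
> kalendar pin d→2158-02-06
  2158-02-06
> kalendar monthend
  2158-02-28
> exchanger translate v→-5801 u_from→kg u_to→lb
  -580100000000/45359237
> exchanger translate v→-74 u_from→F u_to→C
  -530/9
> kalendar untilx d→2158-12-01
  276
> exchanger translate v→40 u_from→h u_to→week
  5/21
> kalendar whichday
  Tuesday
> kalendar roll n→247
  2158-11-02
> kalendar yhop n→6
  2164-11-02


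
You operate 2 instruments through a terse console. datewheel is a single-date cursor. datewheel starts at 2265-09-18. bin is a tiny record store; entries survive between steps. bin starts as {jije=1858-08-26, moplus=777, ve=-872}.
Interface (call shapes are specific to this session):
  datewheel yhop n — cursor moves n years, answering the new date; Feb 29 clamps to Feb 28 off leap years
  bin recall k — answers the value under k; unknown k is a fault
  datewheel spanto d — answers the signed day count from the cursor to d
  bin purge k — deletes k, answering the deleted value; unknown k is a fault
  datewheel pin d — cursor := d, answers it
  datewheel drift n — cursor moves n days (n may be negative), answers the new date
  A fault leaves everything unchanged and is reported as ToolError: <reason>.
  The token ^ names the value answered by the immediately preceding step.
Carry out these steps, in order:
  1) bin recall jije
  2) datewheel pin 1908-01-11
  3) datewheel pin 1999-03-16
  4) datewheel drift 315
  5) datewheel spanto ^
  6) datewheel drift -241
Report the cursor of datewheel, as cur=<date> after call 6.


==> bin recall(k→jije)
<== 1858-08-26
==> datewheel pin(d→1908-01-11)
<== 1908-01-11
==> datewheel pin(d→1999-03-16)
<== 1999-03-16
==> datewheel drift(n→315)
<== 2000-01-25
==> datewheel spanto(d→^)
<== 0
==> datewheel drift(n→-241)
<== 1999-05-29

Answer: cur=1999-05-29


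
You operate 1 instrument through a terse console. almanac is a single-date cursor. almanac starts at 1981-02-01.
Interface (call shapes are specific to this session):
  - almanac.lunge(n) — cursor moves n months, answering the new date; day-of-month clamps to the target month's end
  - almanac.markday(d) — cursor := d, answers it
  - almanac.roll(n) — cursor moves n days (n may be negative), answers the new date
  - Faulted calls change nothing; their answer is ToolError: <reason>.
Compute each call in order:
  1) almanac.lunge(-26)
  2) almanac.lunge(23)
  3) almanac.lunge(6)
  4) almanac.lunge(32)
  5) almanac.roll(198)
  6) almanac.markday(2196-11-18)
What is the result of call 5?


// lunge(n='-26') ~> 1978-12-01
// lunge(n='23') ~> 1980-11-01
// lunge(n='6') ~> 1981-05-01
// lunge(n='32') ~> 1984-01-01
// roll(n='198') ~> 1984-07-17
// markday(d='2196-11-18') ~> 2196-11-18

Answer: 1984-07-17


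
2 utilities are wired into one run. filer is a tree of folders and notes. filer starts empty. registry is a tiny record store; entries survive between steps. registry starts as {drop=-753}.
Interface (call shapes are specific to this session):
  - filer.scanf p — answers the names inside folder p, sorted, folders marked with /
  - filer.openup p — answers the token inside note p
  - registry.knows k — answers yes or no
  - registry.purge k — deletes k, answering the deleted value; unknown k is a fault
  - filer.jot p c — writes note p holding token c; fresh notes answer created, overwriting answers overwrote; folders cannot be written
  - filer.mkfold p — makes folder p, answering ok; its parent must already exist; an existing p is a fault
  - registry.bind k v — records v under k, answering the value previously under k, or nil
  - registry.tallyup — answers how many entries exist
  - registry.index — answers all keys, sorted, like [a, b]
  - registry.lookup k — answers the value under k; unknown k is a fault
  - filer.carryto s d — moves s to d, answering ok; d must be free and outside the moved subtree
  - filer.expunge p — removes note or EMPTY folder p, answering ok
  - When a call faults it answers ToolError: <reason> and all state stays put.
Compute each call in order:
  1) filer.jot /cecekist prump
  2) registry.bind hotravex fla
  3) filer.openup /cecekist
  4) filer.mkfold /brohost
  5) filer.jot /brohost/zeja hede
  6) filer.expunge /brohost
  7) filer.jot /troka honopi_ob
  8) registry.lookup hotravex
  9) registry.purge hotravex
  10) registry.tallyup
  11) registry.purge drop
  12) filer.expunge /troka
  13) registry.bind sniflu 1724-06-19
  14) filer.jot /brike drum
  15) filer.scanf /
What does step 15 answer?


Act: filer.jot[p='/cecekist'; c='prump']
Obs: created
Act: registry.bind[k='hotravex'; v='fla']
Obs: nil
Act: filer.openup[p='/cecekist']
Obs: prump
Act: filer.mkfold[p='/brohost']
Obs: ok
Act: filer.jot[p='/brohost/zeja'; c='hede']
Obs: created
Act: filer.expunge[p='/brohost']
Obs: ToolError: not empty
Act: filer.jot[p='/troka'; c='honopi_ob']
Obs: created
Act: registry.lookup[k='hotravex']
Obs: fla
Act: registry.purge[k='hotravex']
Obs: fla
Act: registry.tallyup[]
Obs: 1
Act: registry.purge[k='drop']
Obs: -753
Act: filer.expunge[p='/troka']
Obs: ok
Act: registry.bind[k='sniflu'; v='1724-06-19']
Obs: nil
Act: filer.jot[p='/brike'; c='drum']
Obs: created
Act: filer.scanf[p='/']
Obs: [brike, brohost/, cecekist]

Answer: [brike, brohost/, cecekist]


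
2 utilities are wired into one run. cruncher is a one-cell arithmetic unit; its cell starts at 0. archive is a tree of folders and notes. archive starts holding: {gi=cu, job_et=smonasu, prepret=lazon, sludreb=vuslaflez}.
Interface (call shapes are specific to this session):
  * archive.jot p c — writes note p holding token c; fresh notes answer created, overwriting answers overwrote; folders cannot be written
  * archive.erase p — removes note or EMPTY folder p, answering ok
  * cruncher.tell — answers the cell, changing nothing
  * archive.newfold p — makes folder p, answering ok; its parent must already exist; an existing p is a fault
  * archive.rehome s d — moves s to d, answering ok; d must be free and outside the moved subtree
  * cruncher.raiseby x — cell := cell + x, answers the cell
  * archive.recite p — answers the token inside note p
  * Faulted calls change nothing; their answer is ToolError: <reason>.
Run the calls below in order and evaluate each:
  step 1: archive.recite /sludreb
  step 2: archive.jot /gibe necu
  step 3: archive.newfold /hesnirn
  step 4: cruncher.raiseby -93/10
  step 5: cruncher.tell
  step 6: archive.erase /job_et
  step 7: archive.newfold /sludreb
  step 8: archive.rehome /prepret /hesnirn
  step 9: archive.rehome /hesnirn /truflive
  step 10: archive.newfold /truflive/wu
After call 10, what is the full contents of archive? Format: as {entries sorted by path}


-> recite(p='/sludreb')
<- vuslaflez
-> jot(p='/gibe', c='necu')
<- created
-> newfold(p='/hesnirn')
<- ok
-> raiseby(x='-93/10')
<- -93/10
-> tell()
<- -93/10
-> erase(p='/job_et')
<- ok
-> newfold(p='/sludreb')
<- ToolError: exists
-> rehome(s='/prepret', d='/hesnirn')
<- ToolError: exists
-> rehome(s='/hesnirn', d='/truflive')
<- ok
-> newfold(p='/truflive/wu')
<- ok

Answer: {gi=cu, gibe=necu, prepret=lazon, sludreb=vuslaflez, truflive/, truflive/wu/}


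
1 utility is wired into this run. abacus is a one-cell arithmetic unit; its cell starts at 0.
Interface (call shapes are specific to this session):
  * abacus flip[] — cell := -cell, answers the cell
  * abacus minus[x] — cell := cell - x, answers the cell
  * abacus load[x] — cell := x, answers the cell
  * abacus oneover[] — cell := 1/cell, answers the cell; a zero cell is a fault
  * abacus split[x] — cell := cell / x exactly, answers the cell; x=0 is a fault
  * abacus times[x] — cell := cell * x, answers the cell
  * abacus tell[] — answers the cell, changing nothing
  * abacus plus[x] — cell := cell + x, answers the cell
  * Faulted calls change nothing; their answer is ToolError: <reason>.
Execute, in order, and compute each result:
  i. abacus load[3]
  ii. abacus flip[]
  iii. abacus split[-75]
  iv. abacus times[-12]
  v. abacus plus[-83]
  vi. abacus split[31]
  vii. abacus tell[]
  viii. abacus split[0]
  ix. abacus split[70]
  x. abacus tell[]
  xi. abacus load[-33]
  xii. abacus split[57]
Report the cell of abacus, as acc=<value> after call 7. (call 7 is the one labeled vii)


Answer: acc=-2087/775

Derivation:
% abacus load(x=3) : 3
% abacus flip() : -3
% abacus split(x=-75) : 1/25
% abacus times(x=-12) : -12/25
% abacus plus(x=-83) : -2087/25
% abacus split(x=31) : -2087/775
% abacus tell() : -2087/775
% abacus split(x=0) : ToolError: division by zero
% abacus split(x=70) : -2087/54250
% abacus tell() : -2087/54250
% abacus load(x=-33) : -33
% abacus split(x=57) : -11/19


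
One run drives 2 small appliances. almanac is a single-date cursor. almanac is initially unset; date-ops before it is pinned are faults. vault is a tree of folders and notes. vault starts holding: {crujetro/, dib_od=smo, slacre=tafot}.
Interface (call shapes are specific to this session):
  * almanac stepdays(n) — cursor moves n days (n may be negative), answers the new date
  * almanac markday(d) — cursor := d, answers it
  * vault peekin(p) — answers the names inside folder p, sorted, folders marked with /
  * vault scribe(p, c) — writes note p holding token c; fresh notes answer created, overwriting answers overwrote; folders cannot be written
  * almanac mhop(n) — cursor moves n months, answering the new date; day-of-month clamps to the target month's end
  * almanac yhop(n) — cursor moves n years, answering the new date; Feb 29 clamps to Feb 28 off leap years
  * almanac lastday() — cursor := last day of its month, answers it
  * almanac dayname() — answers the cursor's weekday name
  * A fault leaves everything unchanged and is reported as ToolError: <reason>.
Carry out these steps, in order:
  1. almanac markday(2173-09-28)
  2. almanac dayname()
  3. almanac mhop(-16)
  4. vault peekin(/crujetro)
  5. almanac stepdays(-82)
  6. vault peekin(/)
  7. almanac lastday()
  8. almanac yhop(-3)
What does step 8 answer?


> almanac markday d='2173-09-28'
[out] 2173-09-28
> almanac dayname
[out] Tuesday
> almanac mhop n='-16'
[out] 2172-05-28
> vault peekin p='/crujetro'
[out] []
> almanac stepdays n='-82'
[out] 2172-03-07
> vault peekin p='/'
[out] [crujetro/, dib_od, slacre]
> almanac lastday
[out] 2172-03-31
> almanac yhop n='-3'
[out] 2169-03-31

Answer: 2169-03-31


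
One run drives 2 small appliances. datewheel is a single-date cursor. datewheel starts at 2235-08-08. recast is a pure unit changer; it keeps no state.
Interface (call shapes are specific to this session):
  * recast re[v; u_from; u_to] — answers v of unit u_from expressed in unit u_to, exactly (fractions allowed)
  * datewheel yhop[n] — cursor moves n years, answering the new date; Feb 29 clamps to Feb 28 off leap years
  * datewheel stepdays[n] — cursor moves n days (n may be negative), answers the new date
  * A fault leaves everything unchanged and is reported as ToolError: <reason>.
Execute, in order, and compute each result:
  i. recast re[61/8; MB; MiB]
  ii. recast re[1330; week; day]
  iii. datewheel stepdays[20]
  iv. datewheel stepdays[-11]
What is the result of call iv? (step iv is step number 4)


Answer: 2235-08-17

Derivation:
Then recast re on v→61/8, u_from→MB, u_to→MiB, yielding 953125/131072.
I call recast re on v→1330, u_from→week, u_to→day, and get 9310.
I try datewheel stepdays on n→20, and see 2235-08-28.
Invoking datewheel stepdays on n→-11, — result: 2235-08-17.


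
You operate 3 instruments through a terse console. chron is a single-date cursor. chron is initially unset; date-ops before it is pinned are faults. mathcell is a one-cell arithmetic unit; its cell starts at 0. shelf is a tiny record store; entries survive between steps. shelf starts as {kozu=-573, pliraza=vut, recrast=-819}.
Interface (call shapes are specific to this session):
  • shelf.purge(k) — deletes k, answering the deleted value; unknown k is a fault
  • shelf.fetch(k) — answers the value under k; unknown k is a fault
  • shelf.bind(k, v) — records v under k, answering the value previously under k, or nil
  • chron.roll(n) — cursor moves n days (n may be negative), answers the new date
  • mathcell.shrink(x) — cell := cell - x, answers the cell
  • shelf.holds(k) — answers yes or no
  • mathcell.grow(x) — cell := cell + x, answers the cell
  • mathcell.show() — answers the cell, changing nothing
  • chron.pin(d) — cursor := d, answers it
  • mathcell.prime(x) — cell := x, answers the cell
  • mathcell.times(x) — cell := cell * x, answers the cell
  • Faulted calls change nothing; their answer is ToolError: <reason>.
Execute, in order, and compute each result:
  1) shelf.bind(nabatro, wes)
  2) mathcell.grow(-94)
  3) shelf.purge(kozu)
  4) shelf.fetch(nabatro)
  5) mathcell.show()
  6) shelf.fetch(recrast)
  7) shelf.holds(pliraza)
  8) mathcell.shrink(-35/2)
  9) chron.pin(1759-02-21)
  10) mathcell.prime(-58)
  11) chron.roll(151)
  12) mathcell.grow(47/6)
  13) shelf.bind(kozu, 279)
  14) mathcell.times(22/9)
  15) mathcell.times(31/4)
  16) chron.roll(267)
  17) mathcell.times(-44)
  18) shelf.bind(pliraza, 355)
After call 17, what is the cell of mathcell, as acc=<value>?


Now I run shelf.bind with k=nabatro, v=wes, which returns nil.
Calling mathcell.grow with x=-94, and see -94.
Using shelf.purge with k=kozu, and get -573.
Then shelf.fetch with k=nabatro, yielding wes.
I use mathcell.show(), — result: -94.
I run shelf.fetch with k=recrast, → -819.
Using shelf.holds with k=pliraza, giving yes.
I call mathcell.shrink with x=-35/2: -153/2.
Then chron.pin with d=1759-02-21, → 1759-02-21.
Using mathcell.prime with x=-58, giving -58.
Invoking chron.roll with n=151, and observe 1759-07-22.
I run mathcell.grow with x=47/6, yielding -301/6.
I use shelf.bind with k=kozu, v=279, and observe nil.
I call mathcell.times with x=22/9, and see -3311/27.
Next I call mathcell.times with x=31/4, → -102641/108.
I try chron.roll with n=267, and get 1760-04-14.
Calling mathcell.times with x=-44, yielding 1129051/27.
Then shelf.bind with k=pliraza, v=355, and observe vut.

Answer: acc=1129051/27


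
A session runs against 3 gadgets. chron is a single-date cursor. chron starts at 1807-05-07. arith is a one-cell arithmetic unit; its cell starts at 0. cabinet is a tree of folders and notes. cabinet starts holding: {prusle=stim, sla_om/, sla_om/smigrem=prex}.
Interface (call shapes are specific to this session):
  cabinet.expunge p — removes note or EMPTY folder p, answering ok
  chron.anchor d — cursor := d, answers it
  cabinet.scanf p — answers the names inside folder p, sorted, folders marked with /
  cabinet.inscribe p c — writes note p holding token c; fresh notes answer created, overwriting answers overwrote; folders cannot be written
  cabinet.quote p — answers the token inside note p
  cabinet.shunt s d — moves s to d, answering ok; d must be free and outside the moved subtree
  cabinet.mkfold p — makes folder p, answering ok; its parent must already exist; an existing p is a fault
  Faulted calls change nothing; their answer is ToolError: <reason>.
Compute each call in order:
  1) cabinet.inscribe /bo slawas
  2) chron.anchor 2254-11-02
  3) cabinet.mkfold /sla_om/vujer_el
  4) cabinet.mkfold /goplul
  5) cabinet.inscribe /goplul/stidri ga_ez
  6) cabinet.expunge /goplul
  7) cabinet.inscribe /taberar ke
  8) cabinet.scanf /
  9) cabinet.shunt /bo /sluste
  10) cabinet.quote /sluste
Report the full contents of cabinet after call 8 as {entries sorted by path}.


Step: cabinet.inscribe[p=/bo; c=slawas]
Result: created
Step: chron.anchor[d=2254-11-02]
Result: 2254-11-02
Step: cabinet.mkfold[p=/sla_om/vujer_el]
Result: ok
Step: cabinet.mkfold[p=/goplul]
Result: ok
Step: cabinet.inscribe[p=/goplul/stidri; c=ga_ez]
Result: created
Step: cabinet.expunge[p=/goplul]
Result: ToolError: not empty
Step: cabinet.inscribe[p=/taberar; c=ke]
Result: created
Step: cabinet.scanf[p=/]
Result: [bo, goplul/, prusle, sla_om/, taberar]
Step: cabinet.shunt[s=/bo; d=/sluste]
Result: ok
Step: cabinet.quote[p=/sluste]
Result: slawas

Answer: {bo=slawas, goplul/, goplul/stidri=ga_ez, prusle=stim, sla_om/, sla_om/smigrem=prex, sla_om/vujer_el/, taberar=ke}


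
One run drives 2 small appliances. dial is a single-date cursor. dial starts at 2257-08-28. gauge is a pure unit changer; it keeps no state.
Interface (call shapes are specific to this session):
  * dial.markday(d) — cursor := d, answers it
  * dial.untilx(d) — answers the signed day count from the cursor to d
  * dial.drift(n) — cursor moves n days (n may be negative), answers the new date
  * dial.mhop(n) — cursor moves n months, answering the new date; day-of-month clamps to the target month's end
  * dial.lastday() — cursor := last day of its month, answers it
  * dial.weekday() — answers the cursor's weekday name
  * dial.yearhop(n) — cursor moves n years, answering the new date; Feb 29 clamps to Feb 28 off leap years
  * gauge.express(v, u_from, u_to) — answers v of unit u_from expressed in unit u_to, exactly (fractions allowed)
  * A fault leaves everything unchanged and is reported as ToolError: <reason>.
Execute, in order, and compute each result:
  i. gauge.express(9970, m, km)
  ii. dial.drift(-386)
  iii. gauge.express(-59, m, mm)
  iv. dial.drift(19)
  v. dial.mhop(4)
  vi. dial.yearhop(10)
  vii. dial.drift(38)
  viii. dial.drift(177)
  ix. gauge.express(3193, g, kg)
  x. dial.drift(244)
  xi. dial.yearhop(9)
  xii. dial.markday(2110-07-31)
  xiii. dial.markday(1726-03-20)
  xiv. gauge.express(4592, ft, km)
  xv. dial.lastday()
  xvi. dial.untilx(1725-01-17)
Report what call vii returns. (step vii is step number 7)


Answer: 2267-02-02

Derivation:
> express v: 9970 u_from: m u_to: km
  997/100
> drift n: -386
  2256-08-07
> express v: -59 u_from: m u_to: mm
  -59000
> drift n: 19
  2256-08-26
> mhop n: 4
  2256-12-26
> yearhop n: 10
  2266-12-26
> drift n: 38
  2267-02-02
> drift n: 177
  2267-07-29
> express v: 3193 u_from: g u_to: kg
  3193/1000
> drift n: 244
  2268-03-29
> yearhop n: 9
  2277-03-29
> markday d: 2110-07-31
  2110-07-31
> markday d: 1726-03-20
  1726-03-20
> express v: 4592 u_from: ft u_to: km
  109347/78125
> lastday
  1726-03-31
> untilx d: 1725-01-17
  -438


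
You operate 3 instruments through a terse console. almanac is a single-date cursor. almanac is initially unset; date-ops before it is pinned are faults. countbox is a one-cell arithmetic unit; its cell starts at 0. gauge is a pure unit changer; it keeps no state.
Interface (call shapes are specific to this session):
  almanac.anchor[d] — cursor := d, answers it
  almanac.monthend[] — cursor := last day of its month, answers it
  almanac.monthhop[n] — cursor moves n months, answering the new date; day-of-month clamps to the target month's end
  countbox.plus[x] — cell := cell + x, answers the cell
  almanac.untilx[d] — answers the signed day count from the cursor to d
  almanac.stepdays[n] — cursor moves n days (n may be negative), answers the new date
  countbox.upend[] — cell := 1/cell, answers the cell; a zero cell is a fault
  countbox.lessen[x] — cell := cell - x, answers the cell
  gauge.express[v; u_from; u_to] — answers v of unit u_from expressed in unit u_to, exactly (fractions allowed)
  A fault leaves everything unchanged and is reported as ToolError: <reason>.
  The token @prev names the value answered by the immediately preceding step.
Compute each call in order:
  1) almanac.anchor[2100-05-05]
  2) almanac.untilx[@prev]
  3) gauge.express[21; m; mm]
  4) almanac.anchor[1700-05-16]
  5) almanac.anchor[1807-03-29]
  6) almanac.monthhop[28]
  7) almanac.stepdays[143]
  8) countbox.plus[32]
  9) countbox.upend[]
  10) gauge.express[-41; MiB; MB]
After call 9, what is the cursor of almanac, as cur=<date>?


! almanac.anchor(d→2100-05-05) ~> 2100-05-05
! almanac.untilx(d→@prev) ~> 0
! gauge.express(v→21, u_from→m, u_to→mm) ~> 21000
! almanac.anchor(d→1700-05-16) ~> 1700-05-16
! almanac.anchor(d→1807-03-29) ~> 1807-03-29
! almanac.monthhop(n→28) ~> 1809-07-29
! almanac.stepdays(n→143) ~> 1809-12-19
! countbox.plus(x→32) ~> 32
! countbox.upend() ~> 1/32
! gauge.express(v→-41, u_from→MiB, u_to→MB) ~> -671744/15625

Answer: cur=1809-12-19


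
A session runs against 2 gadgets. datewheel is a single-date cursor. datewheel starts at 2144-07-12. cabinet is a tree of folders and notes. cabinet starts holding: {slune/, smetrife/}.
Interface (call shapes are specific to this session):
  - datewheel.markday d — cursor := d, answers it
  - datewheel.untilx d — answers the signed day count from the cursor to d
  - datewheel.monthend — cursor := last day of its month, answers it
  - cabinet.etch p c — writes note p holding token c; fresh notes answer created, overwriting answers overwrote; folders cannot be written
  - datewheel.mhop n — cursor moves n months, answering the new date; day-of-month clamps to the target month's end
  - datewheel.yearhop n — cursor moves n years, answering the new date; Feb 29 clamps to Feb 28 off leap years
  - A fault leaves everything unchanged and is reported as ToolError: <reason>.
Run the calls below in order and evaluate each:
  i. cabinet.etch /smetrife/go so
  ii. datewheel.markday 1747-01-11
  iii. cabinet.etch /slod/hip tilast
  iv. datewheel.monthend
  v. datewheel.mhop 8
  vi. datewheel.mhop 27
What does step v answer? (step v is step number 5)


Answer: 1747-09-30

Derivation:
Step: cabinet.etch[p='/smetrife/go'; c='so']
Result: created
Step: datewheel.markday[d='1747-01-11']
Result: 1747-01-11
Step: cabinet.etch[p='/slod/hip'; c='tilast']
Result: ToolError: no parent
Step: datewheel.monthend[]
Result: 1747-01-31
Step: datewheel.mhop[n='8']
Result: 1747-09-30
Step: datewheel.mhop[n='27']
Result: 1749-12-30


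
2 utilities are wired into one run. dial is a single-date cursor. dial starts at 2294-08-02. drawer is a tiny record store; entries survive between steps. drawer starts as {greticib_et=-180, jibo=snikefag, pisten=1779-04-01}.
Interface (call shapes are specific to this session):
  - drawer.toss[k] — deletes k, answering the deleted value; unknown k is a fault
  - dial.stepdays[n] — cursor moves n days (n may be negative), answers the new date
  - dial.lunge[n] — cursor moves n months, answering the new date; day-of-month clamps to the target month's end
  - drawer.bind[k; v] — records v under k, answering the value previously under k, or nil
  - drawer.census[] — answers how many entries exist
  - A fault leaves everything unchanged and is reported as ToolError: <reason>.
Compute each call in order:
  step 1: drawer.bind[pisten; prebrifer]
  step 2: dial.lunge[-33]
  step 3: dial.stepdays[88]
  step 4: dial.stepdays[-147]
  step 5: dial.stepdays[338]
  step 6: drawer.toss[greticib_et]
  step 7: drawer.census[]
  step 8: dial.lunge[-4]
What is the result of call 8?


! 1. bind(k=pisten, v=prebrifer) => 1779-04-01
! 2. lunge(n=-33) => 2291-11-02
! 3. stepdays(n=88) => 2292-01-29
! 4. stepdays(n=-147) => 2291-09-04
! 5. stepdays(n=338) => 2292-08-07
! 6. toss(k=greticib_et) => -180
! 7. census() => 2
! 8. lunge(n=-4) => 2292-04-07

Answer: 2292-04-07


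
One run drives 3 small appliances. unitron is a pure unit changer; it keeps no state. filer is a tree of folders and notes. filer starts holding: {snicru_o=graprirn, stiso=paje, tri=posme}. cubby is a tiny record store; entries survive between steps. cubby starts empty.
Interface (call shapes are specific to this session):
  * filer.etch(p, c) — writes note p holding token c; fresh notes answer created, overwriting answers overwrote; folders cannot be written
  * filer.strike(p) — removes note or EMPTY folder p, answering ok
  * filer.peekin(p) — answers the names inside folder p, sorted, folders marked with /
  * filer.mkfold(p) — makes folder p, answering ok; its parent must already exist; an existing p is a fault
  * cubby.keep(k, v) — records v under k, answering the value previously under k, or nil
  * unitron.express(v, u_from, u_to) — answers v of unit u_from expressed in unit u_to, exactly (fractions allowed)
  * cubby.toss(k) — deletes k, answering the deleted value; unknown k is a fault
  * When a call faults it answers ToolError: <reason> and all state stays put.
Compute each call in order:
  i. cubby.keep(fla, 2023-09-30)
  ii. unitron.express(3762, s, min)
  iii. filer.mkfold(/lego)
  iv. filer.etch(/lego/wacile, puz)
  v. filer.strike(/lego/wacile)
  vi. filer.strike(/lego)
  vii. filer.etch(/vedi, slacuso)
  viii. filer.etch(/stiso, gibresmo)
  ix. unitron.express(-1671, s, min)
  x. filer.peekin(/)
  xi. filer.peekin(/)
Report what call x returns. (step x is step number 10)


Answer: [snicru_o, stiso, tri, vedi]

Derivation:
% 1. keep(k→fla, v→2023-09-30) ~> nil
% 2. express(v→3762, u_from→s, u_to→min) ~> 627/10
% 3. mkfold(p→/lego) ~> ok
% 4. etch(p→/lego/wacile, c→puz) ~> created
% 5. strike(p→/lego/wacile) ~> ok
% 6. strike(p→/lego) ~> ok
% 7. etch(p→/vedi, c→slacuso) ~> created
% 8. etch(p→/stiso, c→gibresmo) ~> overwrote
% 9. express(v→-1671, u_from→s, u_to→min) ~> -557/20
% 10. peekin(p→/) ~> [snicru_o, stiso, tri, vedi]
% 11. peekin(p→/) ~> [snicru_o, stiso, tri, vedi]


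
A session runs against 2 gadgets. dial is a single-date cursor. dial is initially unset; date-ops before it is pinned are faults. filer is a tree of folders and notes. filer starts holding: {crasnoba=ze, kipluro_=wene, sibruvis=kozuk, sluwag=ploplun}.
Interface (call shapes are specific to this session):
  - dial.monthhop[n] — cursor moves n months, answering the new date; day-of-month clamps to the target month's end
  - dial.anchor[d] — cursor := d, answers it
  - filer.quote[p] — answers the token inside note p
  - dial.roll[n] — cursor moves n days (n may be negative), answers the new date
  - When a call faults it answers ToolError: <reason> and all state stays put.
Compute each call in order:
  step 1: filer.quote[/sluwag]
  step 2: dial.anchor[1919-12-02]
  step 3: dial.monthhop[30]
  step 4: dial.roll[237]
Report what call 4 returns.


Answer: 1923-01-25

Derivation:
# filer.quote(p=/sluwag) ~> ploplun
# dial.anchor(d=1919-12-02) ~> 1919-12-02
# dial.monthhop(n=30) ~> 1922-06-02
# dial.roll(n=237) ~> 1923-01-25


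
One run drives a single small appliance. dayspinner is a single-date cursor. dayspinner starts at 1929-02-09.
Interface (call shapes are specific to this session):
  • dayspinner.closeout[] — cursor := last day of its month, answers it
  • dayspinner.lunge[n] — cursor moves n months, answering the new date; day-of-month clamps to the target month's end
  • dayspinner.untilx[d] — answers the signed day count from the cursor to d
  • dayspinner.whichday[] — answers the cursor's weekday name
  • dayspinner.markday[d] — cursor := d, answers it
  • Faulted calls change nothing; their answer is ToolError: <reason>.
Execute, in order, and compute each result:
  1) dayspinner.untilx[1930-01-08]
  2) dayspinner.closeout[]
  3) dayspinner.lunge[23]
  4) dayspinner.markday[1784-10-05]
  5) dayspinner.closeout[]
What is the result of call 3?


# dayspinner.untilx(1930-01-08) => 333
# dayspinner.closeout() => 1929-02-28
# dayspinner.lunge(23) => 1931-01-28
# dayspinner.markday(1784-10-05) => 1784-10-05
# dayspinner.closeout() => 1784-10-31

Answer: 1931-01-28
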